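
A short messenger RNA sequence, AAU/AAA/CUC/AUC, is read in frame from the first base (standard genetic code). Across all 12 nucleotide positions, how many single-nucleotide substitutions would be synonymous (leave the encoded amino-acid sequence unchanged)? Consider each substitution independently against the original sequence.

7

Codon 1 (AAU, Asn): 1 synonymous substitution.
Codon 2 (AAA, Lys): 1 synonymous substitution.
Codon 3 (CUC, Leu): 3 synonymous substitutions.
Codon 4 (AUC, Ile): 2 synonymous substitutions.
Total: 1 + 1 + 3 + 2 = 7.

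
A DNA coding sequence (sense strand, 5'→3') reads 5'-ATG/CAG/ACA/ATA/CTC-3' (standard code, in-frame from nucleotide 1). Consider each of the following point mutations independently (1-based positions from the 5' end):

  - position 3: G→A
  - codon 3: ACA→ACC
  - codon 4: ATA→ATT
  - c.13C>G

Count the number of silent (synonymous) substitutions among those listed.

2

Codon 1: ATG (Met) → ATA (Ile) — missense.
Codon 3: ACA (Thr) → ACC (Thr) — synonymous.
Codon 4: ATA (Ile) → ATT (Ile) — synonymous.
Codon 5: CTC (Leu) → GTC (Val) — missense.
Synonymous: 2 of 4.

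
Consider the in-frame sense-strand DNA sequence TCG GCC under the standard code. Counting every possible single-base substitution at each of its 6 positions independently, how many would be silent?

6

Codon 1 (TCG, Ser): 3 synonymous substitutions.
Codon 2 (GCC, Ala): 3 synonymous substitutions.
Total: 3 + 3 = 6.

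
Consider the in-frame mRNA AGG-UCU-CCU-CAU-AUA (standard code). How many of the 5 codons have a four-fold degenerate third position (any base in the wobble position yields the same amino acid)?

Codon 1 AGG (Arg): third position 2-fold.
Codon 2 UCU (Ser): third position 4-fold.
Codon 3 CCU (Pro): third position 4-fold.
Codon 4 CAU (His): third position 2-fold.
Codon 5 AUA (Ile): third position 3-fold.
Four-fold degenerate third positions: 2.

2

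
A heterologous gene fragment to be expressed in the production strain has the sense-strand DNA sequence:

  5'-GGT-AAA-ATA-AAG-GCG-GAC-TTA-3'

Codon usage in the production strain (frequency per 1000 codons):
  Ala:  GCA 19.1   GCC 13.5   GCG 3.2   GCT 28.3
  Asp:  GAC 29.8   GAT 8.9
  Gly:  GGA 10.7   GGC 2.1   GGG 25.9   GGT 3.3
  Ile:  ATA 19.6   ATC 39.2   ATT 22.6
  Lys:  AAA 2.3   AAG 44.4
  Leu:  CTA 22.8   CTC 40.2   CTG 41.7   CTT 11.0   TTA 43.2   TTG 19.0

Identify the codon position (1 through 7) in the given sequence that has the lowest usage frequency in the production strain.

2

Codon 1 GGT (Gly): 3.3 per 1000.
Codon 2 AAA (Lys): 2.3 per 1000.
Codon 3 ATA (Ile): 19.6 per 1000.
Codon 4 AAG (Lys): 44.4 per 1000.
Codon 5 GCG (Ala): 3.2 per 1000.
Codon 6 GAC (Asp): 29.8 per 1000.
Codon 7 TTA (Leu): 43.2 per 1000.
Lowest frequency is 2.3 at codon 2.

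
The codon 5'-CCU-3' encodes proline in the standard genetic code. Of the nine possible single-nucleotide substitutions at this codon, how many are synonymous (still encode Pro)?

3

Position 1: none → 0 synonymous.
Position 2: none → 0 synonymous.
Position 3: CCC, CCA, CCG → 3 synonymous.
Total: 0 + 0 + 3 = 3.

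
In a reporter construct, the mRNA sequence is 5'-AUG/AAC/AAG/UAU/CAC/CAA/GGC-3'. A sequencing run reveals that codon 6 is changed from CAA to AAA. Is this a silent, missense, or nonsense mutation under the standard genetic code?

Position 16 falls in codon 6: CAA → Gln.
After the substitution the codon is AAA → Lys.
Gln ≠ Lys, so this is a missense mutation.

missense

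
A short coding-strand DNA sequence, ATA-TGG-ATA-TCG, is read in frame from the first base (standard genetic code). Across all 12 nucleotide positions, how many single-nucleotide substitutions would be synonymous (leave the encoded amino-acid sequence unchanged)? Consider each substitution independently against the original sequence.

7

Codon 1 (ATA, Ile): 2 synonymous substitutions.
Codon 2 (TGG, Trp): 0 synonymous substitutions.
Codon 3 (ATA, Ile): 2 synonymous substitutions.
Codon 4 (TCG, Ser): 3 synonymous substitutions.
Total: 2 + 0 + 2 + 3 = 7.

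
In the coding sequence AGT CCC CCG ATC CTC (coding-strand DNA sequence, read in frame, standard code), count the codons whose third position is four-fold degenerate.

3

Codon 1 AGT (Ser): third position 2-fold.
Codon 2 CCC (Pro): third position 4-fold.
Codon 3 CCG (Pro): third position 4-fold.
Codon 4 ATC (Ile): third position 3-fold.
Codon 5 CTC (Leu): third position 4-fold.
Four-fold degenerate third positions: 3.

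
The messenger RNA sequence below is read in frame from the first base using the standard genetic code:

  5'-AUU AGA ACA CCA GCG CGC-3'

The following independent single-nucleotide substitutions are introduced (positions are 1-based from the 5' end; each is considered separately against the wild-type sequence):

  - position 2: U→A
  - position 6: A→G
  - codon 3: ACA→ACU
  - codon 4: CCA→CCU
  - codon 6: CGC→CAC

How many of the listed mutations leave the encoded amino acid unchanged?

Codon 1: AUU (Ile) → AAU (Asn) — missense.
Codon 2: AGA (Arg) → AGG (Arg) — synonymous.
Codon 3: ACA (Thr) → ACU (Thr) — synonymous.
Codon 4: CCA (Pro) → CCU (Pro) — synonymous.
Codon 6: CGC (Arg) → CAC (His) — missense.
Synonymous: 3 of 5.

3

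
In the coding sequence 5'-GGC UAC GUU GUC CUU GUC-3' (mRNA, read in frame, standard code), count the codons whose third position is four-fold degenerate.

5

Codon 1 GGC (Gly): third position 4-fold.
Codon 2 UAC (Tyr): third position 2-fold.
Codon 3 GUU (Val): third position 4-fold.
Codon 4 GUC (Val): third position 4-fold.
Codon 5 CUU (Leu): third position 4-fold.
Codon 6 GUC (Val): third position 4-fold.
Four-fold degenerate third positions: 5.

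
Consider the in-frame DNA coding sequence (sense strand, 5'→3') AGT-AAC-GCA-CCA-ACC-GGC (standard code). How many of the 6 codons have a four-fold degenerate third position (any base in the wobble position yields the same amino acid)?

4

Codon 1 AGT (Ser): third position 2-fold.
Codon 2 AAC (Asn): third position 2-fold.
Codon 3 GCA (Ala): third position 4-fold.
Codon 4 CCA (Pro): third position 4-fold.
Codon 5 ACC (Thr): third position 4-fold.
Codon 6 GGC (Gly): third position 4-fold.
Four-fold degenerate third positions: 4.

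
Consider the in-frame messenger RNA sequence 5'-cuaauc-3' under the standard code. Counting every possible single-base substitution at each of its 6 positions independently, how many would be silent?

6

Codon 1 (CUA, Leu): 4 synonymous substitutions.
Codon 2 (AUC, Ile): 2 synonymous substitutions.
Total: 4 + 2 = 6.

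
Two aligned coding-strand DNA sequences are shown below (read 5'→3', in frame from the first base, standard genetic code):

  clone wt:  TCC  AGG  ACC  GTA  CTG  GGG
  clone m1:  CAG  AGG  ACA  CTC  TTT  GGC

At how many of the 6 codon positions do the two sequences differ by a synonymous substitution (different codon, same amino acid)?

Codon 1: TCC Ser / CAG Gln — nonsynonymous.
Codon 2: AGG Arg / AGG Arg — identical.
Codon 3: ACC Thr / ACA Thr — synonymous.
Codon 4: GTA Val / CTC Leu — nonsynonymous.
Codon 5: CTG Leu / TTT Phe — nonsynonymous.
Codon 6: GGG Gly / GGC Gly — synonymous.
Synonymous differences: 2.

2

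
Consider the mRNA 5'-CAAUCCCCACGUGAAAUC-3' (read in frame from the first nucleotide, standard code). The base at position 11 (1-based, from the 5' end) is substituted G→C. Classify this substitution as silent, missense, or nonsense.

Position 11 falls in codon 4: CGU → Arg.
After the substitution the codon is CCU → Pro.
Arg ≠ Pro, so this is a missense mutation.

missense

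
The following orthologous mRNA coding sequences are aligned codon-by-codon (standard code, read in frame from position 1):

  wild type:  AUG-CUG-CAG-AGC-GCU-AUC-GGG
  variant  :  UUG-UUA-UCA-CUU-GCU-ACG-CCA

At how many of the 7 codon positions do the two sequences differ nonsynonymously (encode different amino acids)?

5

Codon 1: AUG Met / UUG Leu — nonsynonymous.
Codon 2: CUG Leu / UUA Leu — synonymous.
Codon 3: CAG Gln / UCA Ser — nonsynonymous.
Codon 4: AGC Ser / CUU Leu — nonsynonymous.
Codon 5: GCU Ala / GCU Ala — identical.
Codon 6: AUC Ile / ACG Thr — nonsynonymous.
Codon 7: GGG Gly / CCA Pro — nonsynonymous.
Nonsynonymous differences: 5.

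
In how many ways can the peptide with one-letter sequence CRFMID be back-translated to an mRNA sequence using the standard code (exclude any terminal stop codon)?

Cys: 2 codons.
Arg: 6 codons.
Phe: 2 codons.
Met: 1 codon.
Ile: 3 codons.
Asp: 2 codons.
2 × 6 × 2 × 1 × 3 × 2 = 144.

144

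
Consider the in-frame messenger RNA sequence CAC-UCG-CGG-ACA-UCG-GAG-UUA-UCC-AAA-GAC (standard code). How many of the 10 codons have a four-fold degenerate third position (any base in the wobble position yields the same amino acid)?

Codon 1 CAC (His): third position 2-fold.
Codon 2 UCG (Ser): third position 4-fold.
Codon 3 CGG (Arg): third position 4-fold.
Codon 4 ACA (Thr): third position 4-fold.
Codon 5 UCG (Ser): third position 4-fold.
Codon 6 GAG (Glu): third position 2-fold.
Codon 7 UUA (Leu): third position 2-fold.
Codon 8 UCC (Ser): third position 4-fold.
Codon 9 AAA (Lys): third position 2-fold.
Codon 10 GAC (Asp): third position 2-fold.
Four-fold degenerate third positions: 5.

5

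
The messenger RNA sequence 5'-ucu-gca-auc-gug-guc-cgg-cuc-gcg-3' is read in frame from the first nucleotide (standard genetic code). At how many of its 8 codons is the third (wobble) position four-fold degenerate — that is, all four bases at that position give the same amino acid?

7

Codon 1 UCU (Ser): third position 4-fold.
Codon 2 GCA (Ala): third position 4-fold.
Codon 3 AUC (Ile): third position 3-fold.
Codon 4 GUG (Val): third position 4-fold.
Codon 5 GUC (Val): third position 4-fold.
Codon 6 CGG (Arg): third position 4-fold.
Codon 7 CUC (Leu): third position 4-fold.
Codon 8 GCG (Ala): third position 4-fold.
Four-fold degenerate third positions: 7.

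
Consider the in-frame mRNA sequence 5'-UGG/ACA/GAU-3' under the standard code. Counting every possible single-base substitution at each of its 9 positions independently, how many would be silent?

4

Codon 1 (UGG, Trp): 0 synonymous substitutions.
Codon 2 (ACA, Thr): 3 synonymous substitutions.
Codon 3 (GAU, Asp): 1 synonymous substitution.
Total: 0 + 3 + 1 = 4.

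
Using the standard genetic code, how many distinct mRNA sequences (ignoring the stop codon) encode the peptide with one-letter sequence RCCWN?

48

Arg: 6 codons.
Cys: 2 codons.
Cys: 2 codons.
Trp: 1 codon.
Asn: 2 codons.
6 × 2 × 2 × 1 × 2 = 48.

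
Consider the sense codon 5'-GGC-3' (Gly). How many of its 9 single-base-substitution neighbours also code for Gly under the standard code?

Position 1: none → 0 synonymous.
Position 2: none → 0 synonymous.
Position 3: GGT, GGA, GGG → 3 synonymous.
Total: 0 + 0 + 3 = 3.

3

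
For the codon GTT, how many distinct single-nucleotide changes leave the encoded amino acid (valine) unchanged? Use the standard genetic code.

Position 1: none → 0 synonymous.
Position 2: none → 0 synonymous.
Position 3: GTC, GTA, GTG → 3 synonymous.
Total: 0 + 0 + 3 = 3.

3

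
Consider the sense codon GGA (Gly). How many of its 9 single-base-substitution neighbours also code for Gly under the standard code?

Position 1: none → 0 synonymous.
Position 2: none → 0 synonymous.
Position 3: GGT, GGC, GGG → 3 synonymous.
Total: 0 + 0 + 3 = 3.

3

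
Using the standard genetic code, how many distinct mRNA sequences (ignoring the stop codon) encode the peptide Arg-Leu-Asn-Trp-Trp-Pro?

Arg: 6 codons.
Leu: 6 codons.
Asn: 2 codons.
Trp: 1 codon.
Trp: 1 codon.
Pro: 4 codons.
6 × 6 × 2 × 1 × 1 × 4 = 288.

288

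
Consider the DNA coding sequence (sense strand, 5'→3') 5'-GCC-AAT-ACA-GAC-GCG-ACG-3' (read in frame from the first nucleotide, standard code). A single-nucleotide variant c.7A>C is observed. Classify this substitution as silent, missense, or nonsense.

missense

Position 7 falls in codon 3: ACA → Thr.
After the substitution the codon is CCA → Pro.
Thr ≠ Pro, so this is a missense mutation.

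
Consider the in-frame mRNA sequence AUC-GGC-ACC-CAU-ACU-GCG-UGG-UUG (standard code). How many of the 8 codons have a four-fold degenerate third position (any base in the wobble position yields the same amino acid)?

Codon 1 AUC (Ile): third position 3-fold.
Codon 2 GGC (Gly): third position 4-fold.
Codon 3 ACC (Thr): third position 4-fold.
Codon 4 CAU (His): third position 2-fold.
Codon 5 ACU (Thr): third position 4-fold.
Codon 6 GCG (Ala): third position 4-fold.
Codon 7 UGG (Trp): third position 1-fold.
Codon 8 UUG (Leu): third position 2-fold.
Four-fold degenerate third positions: 4.

4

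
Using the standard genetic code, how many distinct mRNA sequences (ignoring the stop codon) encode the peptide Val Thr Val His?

Val: 4 codons.
Thr: 4 codons.
Val: 4 codons.
His: 2 codons.
4 × 4 × 4 × 2 = 128.

128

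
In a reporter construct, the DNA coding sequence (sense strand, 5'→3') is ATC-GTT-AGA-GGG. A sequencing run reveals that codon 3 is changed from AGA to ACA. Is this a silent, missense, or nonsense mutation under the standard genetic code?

Position 8 falls in codon 3: AGA → Arg.
After the substitution the codon is ACA → Thr.
Arg ≠ Thr, so this is a missense mutation.

missense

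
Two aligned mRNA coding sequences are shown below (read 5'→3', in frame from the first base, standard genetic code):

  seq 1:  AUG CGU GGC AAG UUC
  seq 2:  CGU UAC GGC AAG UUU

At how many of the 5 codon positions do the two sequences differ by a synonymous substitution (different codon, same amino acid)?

Codon 1: AUG Met / CGU Arg — nonsynonymous.
Codon 2: CGU Arg / UAC Tyr — nonsynonymous.
Codon 3: GGC Gly / GGC Gly — identical.
Codon 4: AAG Lys / AAG Lys — identical.
Codon 5: UUC Phe / UUU Phe — synonymous.
Synonymous differences: 1.

1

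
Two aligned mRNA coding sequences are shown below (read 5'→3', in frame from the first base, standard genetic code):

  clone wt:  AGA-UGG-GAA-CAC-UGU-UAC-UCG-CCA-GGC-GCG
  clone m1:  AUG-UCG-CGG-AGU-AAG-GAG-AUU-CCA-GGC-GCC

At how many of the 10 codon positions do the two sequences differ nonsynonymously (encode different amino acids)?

7

Codon 1: AGA Arg / AUG Met — nonsynonymous.
Codon 2: UGG Trp / UCG Ser — nonsynonymous.
Codon 3: GAA Glu / CGG Arg — nonsynonymous.
Codon 4: CAC His / AGU Ser — nonsynonymous.
Codon 5: UGU Cys / AAG Lys — nonsynonymous.
Codon 6: UAC Tyr / GAG Glu — nonsynonymous.
Codon 7: UCG Ser / AUU Ile — nonsynonymous.
Codon 8: CCA Pro / CCA Pro — identical.
Codon 9: GGC Gly / GGC Gly — identical.
Codon 10: GCG Ala / GCC Ala — synonymous.
Nonsynonymous differences: 7.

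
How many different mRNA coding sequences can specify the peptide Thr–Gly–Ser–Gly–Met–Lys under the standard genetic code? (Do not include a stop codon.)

768

Thr: 4 codons.
Gly: 4 codons.
Ser: 6 codons.
Gly: 4 codons.
Met: 1 codon.
Lys: 2 codons.
4 × 4 × 6 × 4 × 1 × 2 = 768.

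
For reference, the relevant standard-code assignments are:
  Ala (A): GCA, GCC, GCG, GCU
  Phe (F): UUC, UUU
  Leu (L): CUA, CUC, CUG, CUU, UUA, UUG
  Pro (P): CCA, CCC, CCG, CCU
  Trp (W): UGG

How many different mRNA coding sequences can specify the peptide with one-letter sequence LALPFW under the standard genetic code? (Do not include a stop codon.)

1152

Leu: 6 codons.
Ala: 4 codons.
Leu: 6 codons.
Pro: 4 codons.
Phe: 2 codons.
Trp: 1 codon.
6 × 4 × 6 × 4 × 2 × 1 = 1152.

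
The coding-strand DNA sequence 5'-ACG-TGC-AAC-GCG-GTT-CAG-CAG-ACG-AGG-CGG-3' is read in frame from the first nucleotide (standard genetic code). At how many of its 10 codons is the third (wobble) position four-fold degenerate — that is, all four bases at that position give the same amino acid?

Codon 1 ACG (Thr): third position 4-fold.
Codon 2 TGC (Cys): third position 2-fold.
Codon 3 AAC (Asn): third position 2-fold.
Codon 4 GCG (Ala): third position 4-fold.
Codon 5 GTT (Val): third position 4-fold.
Codon 6 CAG (Gln): third position 2-fold.
Codon 7 CAG (Gln): third position 2-fold.
Codon 8 ACG (Thr): third position 4-fold.
Codon 9 AGG (Arg): third position 2-fold.
Codon 10 CGG (Arg): third position 4-fold.
Four-fold degenerate third positions: 5.

5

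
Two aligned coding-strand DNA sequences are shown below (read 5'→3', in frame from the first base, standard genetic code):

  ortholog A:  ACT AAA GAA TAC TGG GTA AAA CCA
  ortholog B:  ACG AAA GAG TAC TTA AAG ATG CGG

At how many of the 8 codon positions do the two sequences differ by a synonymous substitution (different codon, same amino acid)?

Codon 1: ACT Thr / ACG Thr — synonymous.
Codon 2: AAA Lys / AAA Lys — identical.
Codon 3: GAA Glu / GAG Glu — synonymous.
Codon 4: TAC Tyr / TAC Tyr — identical.
Codon 5: TGG Trp / TTA Leu — nonsynonymous.
Codon 6: GTA Val / AAG Lys — nonsynonymous.
Codon 7: AAA Lys / ATG Met — nonsynonymous.
Codon 8: CCA Pro / CGG Arg — nonsynonymous.
Synonymous differences: 2.

2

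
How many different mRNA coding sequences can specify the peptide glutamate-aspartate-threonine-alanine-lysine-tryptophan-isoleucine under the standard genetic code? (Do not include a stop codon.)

Glu: 2 codons.
Asp: 2 codons.
Thr: 4 codons.
Ala: 4 codons.
Lys: 2 codons.
Trp: 1 codon.
Ile: 3 codons.
2 × 2 × 4 × 4 × 2 × 1 × 3 = 384.

384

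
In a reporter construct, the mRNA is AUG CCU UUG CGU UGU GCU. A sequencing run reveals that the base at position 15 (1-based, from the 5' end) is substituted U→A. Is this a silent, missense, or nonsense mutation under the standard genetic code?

Position 15 falls in codon 5: UGU → Cys.
After the substitution the codon is UGA → Stop.
The new codon is a stop codon, so this is a nonsense mutation.

nonsense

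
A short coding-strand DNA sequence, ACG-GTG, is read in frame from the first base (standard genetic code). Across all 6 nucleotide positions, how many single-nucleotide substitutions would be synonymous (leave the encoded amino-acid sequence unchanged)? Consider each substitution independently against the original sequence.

6

Codon 1 (ACG, Thr): 3 synonymous substitutions.
Codon 2 (GTG, Val): 3 synonymous substitutions.
Total: 3 + 3 = 6.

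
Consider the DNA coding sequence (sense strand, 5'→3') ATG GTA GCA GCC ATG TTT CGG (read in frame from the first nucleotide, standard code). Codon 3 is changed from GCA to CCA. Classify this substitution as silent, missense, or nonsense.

missense

Position 7 falls in codon 3: GCA → Ala.
After the substitution the codon is CCA → Pro.
Ala ≠ Pro, so this is a missense mutation.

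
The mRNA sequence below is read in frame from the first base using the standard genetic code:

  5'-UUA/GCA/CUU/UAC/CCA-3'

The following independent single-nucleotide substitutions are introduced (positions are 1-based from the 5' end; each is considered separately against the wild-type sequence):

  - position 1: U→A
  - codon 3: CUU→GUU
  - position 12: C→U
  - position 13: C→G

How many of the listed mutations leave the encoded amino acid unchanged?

1

Codon 1: UUA (Leu) → AUA (Ile) — missense.
Codon 3: CUU (Leu) → GUU (Val) — missense.
Codon 4: UAC (Tyr) → UAU (Tyr) — synonymous.
Codon 5: CCA (Pro) → GCA (Ala) — missense.
Synonymous: 1 of 4.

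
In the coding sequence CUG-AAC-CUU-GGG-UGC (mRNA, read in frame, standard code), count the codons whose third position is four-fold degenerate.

Codon 1 CUG (Leu): third position 4-fold.
Codon 2 AAC (Asn): third position 2-fold.
Codon 3 CUU (Leu): third position 4-fold.
Codon 4 GGG (Gly): third position 4-fold.
Codon 5 UGC (Cys): third position 2-fold.
Four-fold degenerate third positions: 3.

3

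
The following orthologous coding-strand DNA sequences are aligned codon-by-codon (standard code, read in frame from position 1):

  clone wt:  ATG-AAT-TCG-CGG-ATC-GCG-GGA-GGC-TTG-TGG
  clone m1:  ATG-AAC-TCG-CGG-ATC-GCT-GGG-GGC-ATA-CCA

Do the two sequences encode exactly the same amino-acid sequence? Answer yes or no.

no

Codon 1: ATG Met / ATG Met — identical.
Codon 2: AAT Asn / AAC Asn — synonymous.
Codon 3: TCG Ser / TCG Ser — identical.
Codon 4: CGG Arg / CGG Arg — identical.
Codon 5: ATC Ile / ATC Ile — identical.
Codon 6: GCG Ala / GCT Ala — synonymous.
Codon 7: GGA Gly / GGG Gly — synonymous.
Codon 8: GGC Gly / GGC Gly — identical.
Codon 9: TTG Leu / ATA Ile — nonsynonymous.
Codon 10: TGG Trp / CCA Pro — nonsynonymous.
Nonsynonymous differences: 2 → different protein.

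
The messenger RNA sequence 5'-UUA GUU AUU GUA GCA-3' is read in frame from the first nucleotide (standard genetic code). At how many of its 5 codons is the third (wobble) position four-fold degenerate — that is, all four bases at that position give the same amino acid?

3

Codon 1 UUA (Leu): third position 2-fold.
Codon 2 GUU (Val): third position 4-fold.
Codon 3 AUU (Ile): third position 3-fold.
Codon 4 GUA (Val): third position 4-fold.
Codon 5 GCA (Ala): third position 4-fold.
Four-fold degenerate third positions: 3.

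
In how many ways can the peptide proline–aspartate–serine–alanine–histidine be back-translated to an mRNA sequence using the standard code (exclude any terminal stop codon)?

Pro: 4 codons.
Asp: 2 codons.
Ser: 6 codons.
Ala: 4 codons.
His: 2 codons.
4 × 2 × 6 × 4 × 2 = 384.

384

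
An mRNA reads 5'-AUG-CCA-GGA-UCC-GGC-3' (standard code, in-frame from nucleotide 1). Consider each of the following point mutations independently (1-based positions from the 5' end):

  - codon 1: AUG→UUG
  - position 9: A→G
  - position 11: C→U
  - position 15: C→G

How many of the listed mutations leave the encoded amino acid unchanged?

2

Codon 1: AUG (Met) → UUG (Leu) — missense.
Codon 3: GGA (Gly) → GGG (Gly) — synonymous.
Codon 4: UCC (Ser) → UUC (Phe) — missense.
Codon 5: GGC (Gly) → GGG (Gly) — synonymous.
Synonymous: 2 of 4.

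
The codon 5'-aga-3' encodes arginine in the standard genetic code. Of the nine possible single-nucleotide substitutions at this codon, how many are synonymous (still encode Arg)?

Position 1: CGA → 1 synonymous.
Position 2: none → 0 synonymous.
Position 3: AGG → 1 synonymous.
Total: 1 + 0 + 1 = 2.

2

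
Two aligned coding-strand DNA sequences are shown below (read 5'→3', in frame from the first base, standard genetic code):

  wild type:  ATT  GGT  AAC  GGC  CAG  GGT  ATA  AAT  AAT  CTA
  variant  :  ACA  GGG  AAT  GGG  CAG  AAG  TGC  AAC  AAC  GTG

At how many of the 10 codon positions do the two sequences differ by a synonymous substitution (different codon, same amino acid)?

Codon 1: ATT Ile / ACA Thr — nonsynonymous.
Codon 2: GGT Gly / GGG Gly — synonymous.
Codon 3: AAC Asn / AAT Asn — synonymous.
Codon 4: GGC Gly / GGG Gly — synonymous.
Codon 5: CAG Gln / CAG Gln — identical.
Codon 6: GGT Gly / AAG Lys — nonsynonymous.
Codon 7: ATA Ile / TGC Cys — nonsynonymous.
Codon 8: AAT Asn / AAC Asn — synonymous.
Codon 9: AAT Asn / AAC Asn — synonymous.
Codon 10: CTA Leu / GTG Val — nonsynonymous.
Synonymous differences: 5.

5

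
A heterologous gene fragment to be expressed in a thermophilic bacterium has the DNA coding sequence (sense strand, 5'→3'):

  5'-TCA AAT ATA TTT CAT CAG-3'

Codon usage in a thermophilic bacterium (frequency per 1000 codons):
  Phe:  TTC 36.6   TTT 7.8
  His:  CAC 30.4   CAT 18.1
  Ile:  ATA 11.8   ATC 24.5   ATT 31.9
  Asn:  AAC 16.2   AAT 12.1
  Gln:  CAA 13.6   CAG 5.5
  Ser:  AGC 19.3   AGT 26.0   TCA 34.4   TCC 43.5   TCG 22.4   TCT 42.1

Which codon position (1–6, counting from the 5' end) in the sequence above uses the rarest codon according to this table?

6

Codon 1 TCA (Ser): 34.4 per 1000.
Codon 2 AAT (Asn): 12.1 per 1000.
Codon 3 ATA (Ile): 11.8 per 1000.
Codon 4 TTT (Phe): 7.8 per 1000.
Codon 5 CAT (His): 18.1 per 1000.
Codon 6 CAG (Gln): 5.5 per 1000.
Lowest frequency is 5.5 at codon 6.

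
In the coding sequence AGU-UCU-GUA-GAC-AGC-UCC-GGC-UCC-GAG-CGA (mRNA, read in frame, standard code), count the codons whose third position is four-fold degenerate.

6

Codon 1 AGU (Ser): third position 2-fold.
Codon 2 UCU (Ser): third position 4-fold.
Codon 3 GUA (Val): third position 4-fold.
Codon 4 GAC (Asp): third position 2-fold.
Codon 5 AGC (Ser): third position 2-fold.
Codon 6 UCC (Ser): third position 4-fold.
Codon 7 GGC (Gly): third position 4-fold.
Codon 8 UCC (Ser): third position 4-fold.
Codon 9 GAG (Glu): third position 2-fold.
Codon 10 CGA (Arg): third position 4-fold.
Four-fold degenerate third positions: 6.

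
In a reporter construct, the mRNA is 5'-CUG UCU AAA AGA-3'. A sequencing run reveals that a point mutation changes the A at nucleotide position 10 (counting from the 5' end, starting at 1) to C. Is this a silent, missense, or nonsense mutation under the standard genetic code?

Position 10 falls in codon 4: AGA → Arg.
After the substitution the codon is CGA → Arg.
Both encode Arg, so the change is synonymous.

silent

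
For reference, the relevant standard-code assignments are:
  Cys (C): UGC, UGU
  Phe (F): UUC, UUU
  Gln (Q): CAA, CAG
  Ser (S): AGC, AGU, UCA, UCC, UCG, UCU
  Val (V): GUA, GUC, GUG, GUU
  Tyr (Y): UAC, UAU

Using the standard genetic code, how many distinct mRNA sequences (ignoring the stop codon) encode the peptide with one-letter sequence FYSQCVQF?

1536

Phe: 2 codons.
Tyr: 2 codons.
Ser: 6 codons.
Gln: 2 codons.
Cys: 2 codons.
Val: 4 codons.
Gln: 2 codons.
Phe: 2 codons.
2 × 2 × 6 × 2 × 2 × 4 × 2 × 2 = 1536.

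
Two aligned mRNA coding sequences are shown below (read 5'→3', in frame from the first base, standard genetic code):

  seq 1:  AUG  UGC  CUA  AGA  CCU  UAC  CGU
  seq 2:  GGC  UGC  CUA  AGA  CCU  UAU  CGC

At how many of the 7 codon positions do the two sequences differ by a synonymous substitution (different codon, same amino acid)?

Codon 1: AUG Met / GGC Gly — nonsynonymous.
Codon 2: UGC Cys / UGC Cys — identical.
Codon 3: CUA Leu / CUA Leu — identical.
Codon 4: AGA Arg / AGA Arg — identical.
Codon 5: CCU Pro / CCU Pro — identical.
Codon 6: UAC Tyr / UAU Tyr — synonymous.
Codon 7: CGU Arg / CGC Arg — synonymous.
Synonymous differences: 2.

2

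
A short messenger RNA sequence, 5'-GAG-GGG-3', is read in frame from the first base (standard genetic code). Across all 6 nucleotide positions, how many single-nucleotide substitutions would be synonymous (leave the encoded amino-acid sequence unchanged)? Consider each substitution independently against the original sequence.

Codon 1 (GAG, Glu): 1 synonymous substitution.
Codon 2 (GGG, Gly): 3 synonymous substitutions.
Total: 1 + 3 = 4.

4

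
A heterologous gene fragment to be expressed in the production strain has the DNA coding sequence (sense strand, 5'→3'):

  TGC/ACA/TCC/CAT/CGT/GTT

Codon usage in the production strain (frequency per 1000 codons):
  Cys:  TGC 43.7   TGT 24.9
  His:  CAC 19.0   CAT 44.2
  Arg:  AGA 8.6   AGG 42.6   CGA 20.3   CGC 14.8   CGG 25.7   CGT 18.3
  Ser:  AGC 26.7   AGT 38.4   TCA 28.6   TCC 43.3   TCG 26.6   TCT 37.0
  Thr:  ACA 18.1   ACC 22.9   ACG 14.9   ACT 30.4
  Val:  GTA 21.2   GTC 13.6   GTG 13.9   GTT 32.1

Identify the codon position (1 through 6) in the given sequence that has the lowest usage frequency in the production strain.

2

Codon 1 TGC (Cys): 43.7 per 1000.
Codon 2 ACA (Thr): 18.1 per 1000.
Codon 3 TCC (Ser): 43.3 per 1000.
Codon 4 CAT (His): 44.2 per 1000.
Codon 5 CGT (Arg): 18.3 per 1000.
Codon 6 GTT (Val): 32.1 per 1000.
Lowest frequency is 18.1 at codon 2.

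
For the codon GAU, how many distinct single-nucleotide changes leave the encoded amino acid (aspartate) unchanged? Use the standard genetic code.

1

Position 1: none → 0 synonymous.
Position 2: none → 0 synonymous.
Position 3: GAC → 1 synonymous.
Total: 0 + 0 + 1 = 1.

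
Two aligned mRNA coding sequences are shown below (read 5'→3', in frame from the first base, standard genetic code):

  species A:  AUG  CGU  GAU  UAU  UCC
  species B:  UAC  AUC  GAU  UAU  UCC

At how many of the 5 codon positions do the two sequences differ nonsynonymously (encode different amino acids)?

Codon 1: AUG Met / UAC Tyr — nonsynonymous.
Codon 2: CGU Arg / AUC Ile — nonsynonymous.
Codon 3: GAU Asp / GAU Asp — identical.
Codon 4: UAU Tyr / UAU Tyr — identical.
Codon 5: UCC Ser / UCC Ser — identical.
Nonsynonymous differences: 2.

2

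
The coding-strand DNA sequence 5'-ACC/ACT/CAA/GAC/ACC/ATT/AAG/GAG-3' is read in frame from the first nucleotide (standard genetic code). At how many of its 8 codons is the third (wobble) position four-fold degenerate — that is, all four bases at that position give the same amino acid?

3

Codon 1 ACC (Thr): third position 4-fold.
Codon 2 ACT (Thr): third position 4-fold.
Codon 3 CAA (Gln): third position 2-fold.
Codon 4 GAC (Asp): third position 2-fold.
Codon 5 ACC (Thr): third position 4-fold.
Codon 6 ATT (Ile): third position 3-fold.
Codon 7 AAG (Lys): third position 2-fold.
Codon 8 GAG (Glu): third position 2-fold.
Four-fold degenerate third positions: 3.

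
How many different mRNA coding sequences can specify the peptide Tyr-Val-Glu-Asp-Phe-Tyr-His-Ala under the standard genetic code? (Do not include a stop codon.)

Tyr: 2 codons.
Val: 4 codons.
Glu: 2 codons.
Asp: 2 codons.
Phe: 2 codons.
Tyr: 2 codons.
His: 2 codons.
Ala: 4 codons.
2 × 4 × 2 × 2 × 2 × 2 × 2 × 4 = 1024.

1024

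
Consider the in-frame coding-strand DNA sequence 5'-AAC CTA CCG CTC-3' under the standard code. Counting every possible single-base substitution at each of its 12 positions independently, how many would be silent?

Codon 1 (AAC, Asn): 1 synonymous substitution.
Codon 2 (CTA, Leu): 4 synonymous substitutions.
Codon 3 (CCG, Pro): 3 synonymous substitutions.
Codon 4 (CTC, Leu): 3 synonymous substitutions.
Total: 1 + 4 + 3 + 3 = 11.

11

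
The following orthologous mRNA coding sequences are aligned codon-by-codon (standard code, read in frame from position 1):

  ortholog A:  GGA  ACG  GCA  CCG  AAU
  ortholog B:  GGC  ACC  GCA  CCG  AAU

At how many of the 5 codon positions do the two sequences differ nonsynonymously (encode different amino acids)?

0

Codon 1: GGA Gly / GGC Gly — synonymous.
Codon 2: ACG Thr / ACC Thr — synonymous.
Codon 3: GCA Ala / GCA Ala — identical.
Codon 4: CCG Pro / CCG Pro — identical.
Codon 5: AAU Asn / AAU Asn — identical.
Nonsynonymous differences: 0.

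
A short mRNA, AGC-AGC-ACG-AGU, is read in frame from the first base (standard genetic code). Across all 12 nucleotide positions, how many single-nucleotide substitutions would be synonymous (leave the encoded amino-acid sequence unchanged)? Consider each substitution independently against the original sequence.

6

Codon 1 (AGC, Ser): 1 synonymous substitution.
Codon 2 (AGC, Ser): 1 synonymous substitution.
Codon 3 (ACG, Thr): 3 synonymous substitutions.
Codon 4 (AGU, Ser): 1 synonymous substitution.
Total: 1 + 1 + 3 + 1 = 6.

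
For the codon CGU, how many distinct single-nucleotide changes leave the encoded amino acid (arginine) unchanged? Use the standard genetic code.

3

Position 1: none → 0 synonymous.
Position 2: none → 0 synonymous.
Position 3: CGC, CGA, CGG → 3 synonymous.
Total: 0 + 0 + 3 = 3.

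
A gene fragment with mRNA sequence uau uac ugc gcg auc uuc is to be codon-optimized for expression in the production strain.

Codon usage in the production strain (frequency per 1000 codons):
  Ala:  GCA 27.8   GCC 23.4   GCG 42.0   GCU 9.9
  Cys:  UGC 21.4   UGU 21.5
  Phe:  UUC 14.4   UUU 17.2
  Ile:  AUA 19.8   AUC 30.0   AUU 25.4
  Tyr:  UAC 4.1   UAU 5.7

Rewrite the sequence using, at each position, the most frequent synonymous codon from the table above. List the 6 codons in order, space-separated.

UAU UAU UGU GCG AUC UUU

Codon 1 (Tyr): best is UAU at 5.7.
Codon 2 (Tyr): best is UAU at 5.7.
Codon 3 (Cys): best is UGU at 21.5.
Codon 4 (Ala): best is GCG at 42.0.
Codon 5 (Ile): best is AUC at 30.0.
Codon 6 (Phe): best is UUU at 17.2.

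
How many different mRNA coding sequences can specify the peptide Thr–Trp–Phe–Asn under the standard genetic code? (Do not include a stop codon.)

Thr: 4 codons.
Trp: 1 codon.
Phe: 2 codons.
Asn: 2 codons.
4 × 1 × 2 × 2 = 16.

16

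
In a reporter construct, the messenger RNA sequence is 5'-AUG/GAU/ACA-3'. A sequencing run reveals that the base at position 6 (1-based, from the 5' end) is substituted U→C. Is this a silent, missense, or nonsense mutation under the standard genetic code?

silent

Position 6 falls in codon 2: GAU → Asp.
After the substitution the codon is GAC → Asp.
Both encode Asp, so the change is synonymous.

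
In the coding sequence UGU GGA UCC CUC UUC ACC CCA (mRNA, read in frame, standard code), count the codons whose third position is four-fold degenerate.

Codon 1 UGU (Cys): third position 2-fold.
Codon 2 GGA (Gly): third position 4-fold.
Codon 3 UCC (Ser): third position 4-fold.
Codon 4 CUC (Leu): third position 4-fold.
Codon 5 UUC (Phe): third position 2-fold.
Codon 6 ACC (Thr): third position 4-fold.
Codon 7 CCA (Pro): third position 4-fold.
Four-fold degenerate third positions: 5.

5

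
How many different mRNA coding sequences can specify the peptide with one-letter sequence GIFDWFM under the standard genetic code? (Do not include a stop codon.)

96

Gly: 4 codons.
Ile: 3 codons.
Phe: 2 codons.
Asp: 2 codons.
Trp: 1 codon.
Phe: 2 codons.
Met: 1 codon.
4 × 3 × 2 × 2 × 1 × 2 × 1 = 96.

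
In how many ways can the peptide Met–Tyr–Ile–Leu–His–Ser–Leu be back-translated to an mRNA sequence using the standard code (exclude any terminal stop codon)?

Met: 1 codon.
Tyr: 2 codons.
Ile: 3 codons.
Leu: 6 codons.
His: 2 codons.
Ser: 6 codons.
Leu: 6 codons.
1 × 2 × 3 × 6 × 2 × 6 × 6 = 2592.

2592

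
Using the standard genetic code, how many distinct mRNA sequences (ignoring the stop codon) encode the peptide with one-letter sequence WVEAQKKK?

512

Trp: 1 codon.
Val: 4 codons.
Glu: 2 codons.
Ala: 4 codons.
Gln: 2 codons.
Lys: 2 codons.
Lys: 2 codons.
Lys: 2 codons.
1 × 4 × 2 × 4 × 2 × 2 × 2 × 2 = 512.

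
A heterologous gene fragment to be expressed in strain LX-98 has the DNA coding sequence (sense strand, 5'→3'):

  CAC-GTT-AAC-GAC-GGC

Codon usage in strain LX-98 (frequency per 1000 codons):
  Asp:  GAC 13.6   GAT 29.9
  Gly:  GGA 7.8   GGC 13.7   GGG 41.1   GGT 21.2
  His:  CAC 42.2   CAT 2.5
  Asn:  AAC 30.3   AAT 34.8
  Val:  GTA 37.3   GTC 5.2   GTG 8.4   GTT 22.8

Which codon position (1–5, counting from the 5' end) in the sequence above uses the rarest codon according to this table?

Codon 1 CAC (His): 42.2 per 1000.
Codon 2 GTT (Val): 22.8 per 1000.
Codon 3 AAC (Asn): 30.3 per 1000.
Codon 4 GAC (Asp): 13.6 per 1000.
Codon 5 GGC (Gly): 13.7 per 1000.
Lowest frequency is 13.6 at codon 4.

4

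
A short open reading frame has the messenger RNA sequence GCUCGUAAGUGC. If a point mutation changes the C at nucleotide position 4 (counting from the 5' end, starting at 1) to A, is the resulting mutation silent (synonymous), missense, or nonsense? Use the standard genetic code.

missense

Position 4 falls in codon 2: CGU → Arg.
After the substitution the codon is AGU → Ser.
Arg ≠ Ser, so this is a missense mutation.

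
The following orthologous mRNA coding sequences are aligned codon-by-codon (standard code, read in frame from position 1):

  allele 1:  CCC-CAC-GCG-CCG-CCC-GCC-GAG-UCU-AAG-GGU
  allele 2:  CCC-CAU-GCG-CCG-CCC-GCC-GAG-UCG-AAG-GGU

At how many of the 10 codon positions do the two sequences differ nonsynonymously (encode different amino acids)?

Codon 1: CCC Pro / CCC Pro — identical.
Codon 2: CAC His / CAU His — synonymous.
Codon 3: GCG Ala / GCG Ala — identical.
Codon 4: CCG Pro / CCG Pro — identical.
Codon 5: CCC Pro / CCC Pro — identical.
Codon 6: GCC Ala / GCC Ala — identical.
Codon 7: GAG Glu / GAG Glu — identical.
Codon 8: UCU Ser / UCG Ser — synonymous.
Codon 9: AAG Lys / AAG Lys — identical.
Codon 10: GGU Gly / GGU Gly — identical.
Nonsynonymous differences: 0.

0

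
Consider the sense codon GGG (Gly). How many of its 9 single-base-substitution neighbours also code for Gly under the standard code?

3

Position 1: none → 0 synonymous.
Position 2: none → 0 synonymous.
Position 3: GGT, GGC, GGA → 3 synonymous.
Total: 0 + 0 + 3 = 3.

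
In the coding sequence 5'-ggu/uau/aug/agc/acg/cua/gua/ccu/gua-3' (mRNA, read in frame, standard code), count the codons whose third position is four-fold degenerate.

6

Codon 1 GGU (Gly): third position 4-fold.
Codon 2 UAU (Tyr): third position 2-fold.
Codon 3 AUG (Met): third position 1-fold.
Codon 4 AGC (Ser): third position 2-fold.
Codon 5 ACG (Thr): third position 4-fold.
Codon 6 CUA (Leu): third position 4-fold.
Codon 7 GUA (Val): third position 4-fold.
Codon 8 CCU (Pro): third position 4-fold.
Codon 9 GUA (Val): third position 4-fold.
Four-fold degenerate third positions: 6.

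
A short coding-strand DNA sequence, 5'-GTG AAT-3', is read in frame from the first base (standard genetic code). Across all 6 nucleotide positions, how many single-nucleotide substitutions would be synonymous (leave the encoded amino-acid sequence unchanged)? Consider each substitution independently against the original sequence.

4

Codon 1 (GTG, Val): 3 synonymous substitutions.
Codon 2 (AAT, Asn): 1 synonymous substitution.
Total: 3 + 1 = 4.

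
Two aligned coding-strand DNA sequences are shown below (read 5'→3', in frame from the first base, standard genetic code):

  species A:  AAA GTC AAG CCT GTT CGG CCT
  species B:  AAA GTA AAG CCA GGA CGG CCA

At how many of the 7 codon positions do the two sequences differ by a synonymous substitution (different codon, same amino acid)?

3

Codon 1: AAA Lys / AAA Lys — identical.
Codon 2: GTC Val / GTA Val — synonymous.
Codon 3: AAG Lys / AAG Lys — identical.
Codon 4: CCT Pro / CCA Pro — synonymous.
Codon 5: GTT Val / GGA Gly — nonsynonymous.
Codon 6: CGG Arg / CGG Arg — identical.
Codon 7: CCT Pro / CCA Pro — synonymous.
Synonymous differences: 3.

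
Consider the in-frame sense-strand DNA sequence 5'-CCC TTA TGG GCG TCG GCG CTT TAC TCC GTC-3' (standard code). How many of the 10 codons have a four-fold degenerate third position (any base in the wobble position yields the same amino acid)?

Codon 1 CCC (Pro): third position 4-fold.
Codon 2 TTA (Leu): third position 2-fold.
Codon 3 TGG (Trp): third position 1-fold.
Codon 4 GCG (Ala): third position 4-fold.
Codon 5 TCG (Ser): third position 4-fold.
Codon 6 GCG (Ala): third position 4-fold.
Codon 7 CTT (Leu): third position 4-fold.
Codon 8 TAC (Tyr): third position 2-fold.
Codon 9 TCC (Ser): third position 4-fold.
Codon 10 GTC (Val): third position 4-fold.
Four-fold degenerate third positions: 7.

7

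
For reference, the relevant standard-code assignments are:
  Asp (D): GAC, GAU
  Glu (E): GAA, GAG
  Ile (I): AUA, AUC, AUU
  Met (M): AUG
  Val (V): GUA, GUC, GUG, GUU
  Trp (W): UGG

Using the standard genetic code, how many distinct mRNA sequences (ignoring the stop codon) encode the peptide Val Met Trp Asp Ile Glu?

48

Val: 4 codons.
Met: 1 codon.
Trp: 1 codon.
Asp: 2 codons.
Ile: 3 codons.
Glu: 2 codons.
4 × 1 × 1 × 2 × 3 × 2 = 48.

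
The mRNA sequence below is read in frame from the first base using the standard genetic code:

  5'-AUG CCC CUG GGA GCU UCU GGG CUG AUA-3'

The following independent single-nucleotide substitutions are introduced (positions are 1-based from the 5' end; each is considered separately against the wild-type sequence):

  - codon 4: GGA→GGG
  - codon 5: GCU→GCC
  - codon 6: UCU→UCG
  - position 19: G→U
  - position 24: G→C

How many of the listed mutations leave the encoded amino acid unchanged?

4

Codon 4: GGA (Gly) → GGG (Gly) — synonymous.
Codon 5: GCU (Ala) → GCC (Ala) — synonymous.
Codon 6: UCU (Ser) → UCG (Ser) — synonymous.
Codon 7: GGG (Gly) → UGG (Trp) — missense.
Codon 8: CUG (Leu) → CUC (Leu) — synonymous.
Synonymous: 4 of 5.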